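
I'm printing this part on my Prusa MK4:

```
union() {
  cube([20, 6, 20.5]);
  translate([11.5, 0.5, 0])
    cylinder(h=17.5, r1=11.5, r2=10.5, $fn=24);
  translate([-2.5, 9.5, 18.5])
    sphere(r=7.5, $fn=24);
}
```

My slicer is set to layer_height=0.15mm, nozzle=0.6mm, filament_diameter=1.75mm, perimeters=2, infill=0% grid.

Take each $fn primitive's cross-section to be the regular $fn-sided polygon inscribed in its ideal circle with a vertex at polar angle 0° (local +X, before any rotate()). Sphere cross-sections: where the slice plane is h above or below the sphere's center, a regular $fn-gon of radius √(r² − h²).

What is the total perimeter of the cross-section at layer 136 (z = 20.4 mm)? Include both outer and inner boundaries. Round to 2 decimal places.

85.22 mm

At z = 20.4 mm: the cube is present — its section is the full 20×6 rectangle (perimeter 52.00 mm); the cone at (11.5, 0.5) is absent (z outside [0, 17.5]); the r=7.5 sphere at (-2.5, 9.5) slices to a regular 24-gon of circumradius 7.255 (√(r²−h²) with h=1.9 from center) (perimeter = 2·24·7.255·sin(180°/24) = 45.46 mm); Merging all regions: the regions partially overlap (shared area 7.73 mm²), so the edge portions inside another operand are dropped and the merged outline is re-measured after clipping — boundary = 85.22 mm. Overall, the cross-section is a single solid region. Total boundary length (outer) = 85.22 mm.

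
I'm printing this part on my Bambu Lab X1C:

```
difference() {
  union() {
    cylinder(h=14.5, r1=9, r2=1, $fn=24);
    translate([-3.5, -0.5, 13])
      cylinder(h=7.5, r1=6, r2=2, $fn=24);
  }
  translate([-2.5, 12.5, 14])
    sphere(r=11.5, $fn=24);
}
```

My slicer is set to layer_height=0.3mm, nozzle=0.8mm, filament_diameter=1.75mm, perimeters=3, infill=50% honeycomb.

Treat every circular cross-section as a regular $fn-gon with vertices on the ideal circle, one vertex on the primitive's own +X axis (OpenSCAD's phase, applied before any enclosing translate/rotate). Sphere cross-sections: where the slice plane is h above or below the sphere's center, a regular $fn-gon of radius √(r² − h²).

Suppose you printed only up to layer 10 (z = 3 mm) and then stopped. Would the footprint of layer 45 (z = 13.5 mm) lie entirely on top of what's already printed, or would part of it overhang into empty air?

Compare the two slices. At z = 3: the cone (r1=9→r2=1) has section circumradius 7.345 here — a regular 24-gon (area = (24/2)·7.345²·sin(360°/24) = 167.55 mm²); the cone at (-3.5, -0.5) is absent (z outside [13, 20.5]); Merging all regions: only the cone is present, so the union is just that shape — area = 167.55 mm²; the sphere at (-2.5, 12.5): section is a regular 24-gon, circumradius = √(r²−h²) = √(11.5²−11²) = 3.354 (area = (24/2)·3.354²·sin(360°/24) = 34.94 mm²); After the difference (first − rest): starting from the result so far (167.55 mm²), the r=11.5 sphere at (-2.5, 12.5) misses the remaining region (no effect) — area = 167.55 mm². At z = 13.5: the cone contributes a regular 24-gon of circumradius 1.552 (interpolated between r1=9 and r2=1 at t=0.931) (area = (24/2)·1.552²·sin(360°/24) = 7.48 mm²); the cone at (-3.5, -0.5) contributes a regular 24-gon of circumradius 5.733 (interpolated between r1=6 and r2=2 at t=0.067) (area = (24/2)·5.733²·sin(360°/24) = 102.09 mm²); Combining (union): the cone lies entirely inside the cone at (-3.5, -0.5), so the union is just the cone at (-3.5, -0.5) — area = 102.09 mm²; the r=11.5 sphere at (-2.5, 12.5) contributes a regular 24-gon of circumradius √(11.5²−0.5²) = 11.489 (area = (24/2)·11.489²·sin(360°/24) = 409.97 mm²); Taking the first minus the rest: starting from that combined region (102.09 mm²), the r=11.5 sphere at (-2.5, 12.5) partially overlaps it — only the 28.56 mm² overlap (of its 409.97 mm²) is removed, clipping the outline — area = 73.54 mm². Checking containment: at z = 13.5 the cross-section extends beyond the z = 3 cross-section by about 15.07 mm².

part overhangs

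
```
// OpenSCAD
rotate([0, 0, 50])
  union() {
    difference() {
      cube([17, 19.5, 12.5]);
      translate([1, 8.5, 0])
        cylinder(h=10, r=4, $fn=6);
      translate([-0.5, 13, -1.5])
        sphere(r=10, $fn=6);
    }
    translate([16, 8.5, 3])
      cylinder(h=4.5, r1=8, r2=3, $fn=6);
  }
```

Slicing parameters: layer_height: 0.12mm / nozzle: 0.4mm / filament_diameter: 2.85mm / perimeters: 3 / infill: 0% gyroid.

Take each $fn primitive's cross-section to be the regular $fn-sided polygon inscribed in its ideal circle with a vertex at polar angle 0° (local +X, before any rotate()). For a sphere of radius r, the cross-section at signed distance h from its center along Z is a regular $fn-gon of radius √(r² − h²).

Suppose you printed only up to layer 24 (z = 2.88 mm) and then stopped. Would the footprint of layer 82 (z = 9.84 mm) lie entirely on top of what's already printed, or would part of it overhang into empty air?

part overhangs

Compare the two slices. At z = 2.88: the cube is present — its section is the full 17×19.5 rectangle (area 331.50 mm²); the r=4 cylinder at (1, 8.5) contributes a regular 6-gon of circumradius 4 (area = (6/2)·4.000²·sin(360°/6) = 41.57 mm²); the sphere at (-0.5, 13): section is a regular 6-gon, circumradius = √(r²−h²) = √(10²−4.38²) = 8.990 (area = (6/2)·8.990²·sin(360°/6) = 209.97 mm²); Subtracting the remaining from the first: starting from the 17×19.5 cube (331.50 mm²), the r=4 cylinder at (1, 8.5) partially overlaps it — only the 27.71 mm² overlap (of its 41.57 mm²) is removed, clipping the outline; the r=10 sphere at (-0.5, 13) partially overlaps it — only the 64.42 mm² overlap (of its 209.97 mm²) is removed, clipping the outline — area = 239.37 mm²; the cone at (16, 8.5) is absent (z outside [3, 7.5]); Taking the union: only the result so far is present, so the union is just that shape — area = 239.37 mm²; (whole slice rotated 50° about Z — lengths, areas and connectivity unchanged). At z = 9.84: the 17×19.5 cube contributes its full rectangle (area 331.50 mm²); the r=4 cylinder at (1, 8.5) gives a regular 6-gon of circumradius 4 (constant along its height) (area = (6/2)·4.000²·sin(360°/6) = 41.57 mm²); the sphere at (-0.5, 13) does not reach this height (|z−center|=11.340 > r=10); Subtracting the remaining from the first: starting from the 17×19.5 cube (331.50 mm²), the r=4 cylinder at (1, 8.5) partially overlaps it — only the 27.71 mm² overlap (of its 41.57 mm²) is removed, clipping the outline — area = 303.79 mm²; the cone at (16, 8.5) is absent (z outside [3, 7.5]); Merging all regions: only that combined region is present, so the union is just that shape — area = 303.79 mm²; (whole slice rotated 50° about Z — lengths, areas and connectivity unchanged). Checking containment: at z = 9.84 the cross-section extends beyond the z = 2.88 cross-section by about 64.42 mm².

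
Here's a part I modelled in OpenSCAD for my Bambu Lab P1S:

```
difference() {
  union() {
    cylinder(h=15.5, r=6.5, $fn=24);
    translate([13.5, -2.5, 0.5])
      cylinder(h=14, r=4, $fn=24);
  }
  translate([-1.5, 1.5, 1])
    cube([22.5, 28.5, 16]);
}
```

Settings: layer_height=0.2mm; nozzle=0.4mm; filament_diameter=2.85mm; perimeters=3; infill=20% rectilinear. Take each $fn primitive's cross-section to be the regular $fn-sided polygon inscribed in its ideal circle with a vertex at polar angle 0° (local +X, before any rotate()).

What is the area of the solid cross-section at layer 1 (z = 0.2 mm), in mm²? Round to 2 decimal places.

131.22 mm²

At z = 0.2 mm: the r=6.5 cylinder gives a regular 24-gon of circumradius 6.5 (constant along its height) (area = (24/2)·6.500²·sin(360°/24) = 131.22 mm²); the cylinder at (13.5, -2.5) is absent (z outside [0.5, 14.5]); Taking the union: only the r=6.5 cylinder is present, so the union is just that shape — area = 131.22 mm²; the cube at (-1.5, 1.5) is absent (z outside [1, 17]); Taking the first minus the rest: none of the subtracted shapes is present at this height, so the result so far is unchanged — area = 131.22 mm². Overall, the cross-section is a single solid region. Net area = 131.22 mm².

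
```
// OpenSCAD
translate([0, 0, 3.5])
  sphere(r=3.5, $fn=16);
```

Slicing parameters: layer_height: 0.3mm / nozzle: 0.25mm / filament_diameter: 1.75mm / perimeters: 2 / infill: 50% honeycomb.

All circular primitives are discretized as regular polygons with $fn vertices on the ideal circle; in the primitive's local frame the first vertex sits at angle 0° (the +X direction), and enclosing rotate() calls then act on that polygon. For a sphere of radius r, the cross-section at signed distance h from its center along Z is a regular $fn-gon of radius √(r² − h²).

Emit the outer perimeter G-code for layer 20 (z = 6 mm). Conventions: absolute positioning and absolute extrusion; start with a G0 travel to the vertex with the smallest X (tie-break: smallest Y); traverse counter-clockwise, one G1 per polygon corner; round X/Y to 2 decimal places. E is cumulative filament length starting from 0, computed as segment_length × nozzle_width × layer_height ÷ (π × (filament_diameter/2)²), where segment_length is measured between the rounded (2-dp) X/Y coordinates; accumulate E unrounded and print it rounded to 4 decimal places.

G0 X-2.45 Y0.00 Z6.00
G1 X-2.26 Y-0.94 E0.0299
G1 X-1.73 Y-1.73 E0.0596
G1 X-0.94 Y-2.26 E0.0892
G1 X0.00 Y-2.45 E0.1191
G1 X0.94 Y-2.26 E0.1490
G1 X1.73 Y-1.73 E0.1787
G1 X2.26 Y-0.94 E0.2084
G1 X2.45 Y0.00 E0.2383
G1 X2.26 Y0.94 E0.2682
G1 X1.73 Y1.73 E0.2978
G1 X0.94 Y2.26 E0.3275
G1 X0.00 Y2.45 E0.3574
G1 X-0.94 Y2.26 E0.3873
G1 X-1.73 Y1.73 E0.4170
G1 X-2.26 Y0.94 E0.4466
G1 X-2.45 Y0.00 E0.4765

At z = 6 mm: the r=3.5 sphere contributes a regular 16-gon of circumradius √(3.5²−2.5²) = 2.449. The outline is a single polygon with 16 vertices. Extrusion per mm of travel: 0.25 × 0.3 / (π × 0.875²) = 0.031181. Accumulating E over each segment gives final E = 0.4765.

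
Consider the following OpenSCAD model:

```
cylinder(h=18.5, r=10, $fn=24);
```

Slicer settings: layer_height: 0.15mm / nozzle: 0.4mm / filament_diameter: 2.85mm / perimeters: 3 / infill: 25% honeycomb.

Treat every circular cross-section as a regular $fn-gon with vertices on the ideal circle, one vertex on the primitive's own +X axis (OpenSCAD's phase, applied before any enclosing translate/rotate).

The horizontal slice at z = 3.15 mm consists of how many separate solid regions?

At z = 3.15 mm: the cylinder: section is a regular 24-gon, circumradius r=10. The result has 1 disconnected region.

1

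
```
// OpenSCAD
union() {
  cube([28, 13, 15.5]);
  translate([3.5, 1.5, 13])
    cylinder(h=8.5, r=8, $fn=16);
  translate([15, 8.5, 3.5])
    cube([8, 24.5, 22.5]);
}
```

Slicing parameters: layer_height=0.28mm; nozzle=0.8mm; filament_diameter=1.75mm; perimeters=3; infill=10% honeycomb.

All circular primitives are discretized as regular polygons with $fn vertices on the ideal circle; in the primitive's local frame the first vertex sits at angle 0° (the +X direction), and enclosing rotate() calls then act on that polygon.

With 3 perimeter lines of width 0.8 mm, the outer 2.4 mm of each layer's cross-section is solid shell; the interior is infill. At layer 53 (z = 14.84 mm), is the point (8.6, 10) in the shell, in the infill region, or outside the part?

At z = 14.84 mm: the cube is present — its section is the full 28×13 rectangle; the cylinder at (3.5, 1.5): section is a regular 16-gon, circumradius r=8; the cube at (15, 8.5) is present — its section is the full 8×24.5 rectangle; Combining (union): the regions partially overlap (shared area 128.75 mm²), so overlapping operands fuse into one piece — 1 connected region. Overall, the cross-section is a single solid region. The nearest boundary edge runs (0.00, 13.00)→(15.00, 13.00); distance from the point to it = 3.00 mm. The point is inside the cross-section and 3.00 mm from the nearest boundary — more than the 2.4 mm shell width (3 × 0.8), so it's in the infill interior.

infill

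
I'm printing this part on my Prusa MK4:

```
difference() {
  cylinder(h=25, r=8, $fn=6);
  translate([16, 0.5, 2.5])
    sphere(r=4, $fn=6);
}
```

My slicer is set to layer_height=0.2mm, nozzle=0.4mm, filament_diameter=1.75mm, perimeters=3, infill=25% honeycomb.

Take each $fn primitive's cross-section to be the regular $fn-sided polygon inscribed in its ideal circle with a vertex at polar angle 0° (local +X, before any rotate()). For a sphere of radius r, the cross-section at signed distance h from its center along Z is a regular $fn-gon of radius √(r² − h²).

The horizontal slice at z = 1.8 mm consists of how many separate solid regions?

1

At z = 1.8 mm: the r=8 cylinder contributes a regular 6-gon of circumradius 8; the r=4 sphere at (16, 0.5) contributes a regular 6-gon of circumradius √(4²−0.7²) = 3.938; After the difference (first − rest): starting from the r=8 cylinder, the r=4 sphere at (16, 0.5) misses the remaining region (no effect) — 1 connected region. The result has 1 disconnected region.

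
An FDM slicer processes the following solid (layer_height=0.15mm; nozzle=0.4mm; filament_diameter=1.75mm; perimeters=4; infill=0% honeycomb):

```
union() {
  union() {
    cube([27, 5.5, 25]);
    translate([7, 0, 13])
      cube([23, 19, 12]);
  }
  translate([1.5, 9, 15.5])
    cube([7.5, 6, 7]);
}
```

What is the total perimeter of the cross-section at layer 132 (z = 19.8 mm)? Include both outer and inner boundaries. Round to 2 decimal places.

109.00 mm

At z = 19.8 mm: the 27×5.5 cube contributes its full rectangle (perimeter 65.00 mm); the cube at (7, 0) (footprint 23×19) is included at this height (perimeter 84.00 mm); Merging all regions: the regions partially overlap (shared area 110.00 mm²), so the edge portions inside another operand are dropped and the merged outline is re-measured after clipping — boundary = 98.00 mm; the cube at (1.5, 9) (footprint 7.5×6) is included at this height (perimeter 27.00 mm); Combining (union): the regions partially overlap (shared area 12.00 mm²), so the edge portions inside another operand are dropped and the merged outline is re-measured after clipping — boundary = 109.00 mm. Overall, the cross-section is a single solid region. Total boundary length (outer) = 109.00 mm.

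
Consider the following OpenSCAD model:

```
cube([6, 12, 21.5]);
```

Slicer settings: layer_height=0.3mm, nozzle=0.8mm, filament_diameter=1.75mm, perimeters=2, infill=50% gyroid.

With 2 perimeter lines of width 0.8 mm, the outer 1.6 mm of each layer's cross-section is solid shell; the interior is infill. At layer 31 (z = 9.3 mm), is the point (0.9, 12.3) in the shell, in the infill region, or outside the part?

outside

At z = 9.3 mm: the cube (footprint 6×12) is included at this height. Overall, the cross-section is a single solid region. The nearest boundary edge runs (6.00, 12.00)→(0.00, 12.00); distance from the point to it = 0.30 mm. The point is not inside any of the regions above, so it lies outside the cross-section (0.30 mm from the nearest boundary).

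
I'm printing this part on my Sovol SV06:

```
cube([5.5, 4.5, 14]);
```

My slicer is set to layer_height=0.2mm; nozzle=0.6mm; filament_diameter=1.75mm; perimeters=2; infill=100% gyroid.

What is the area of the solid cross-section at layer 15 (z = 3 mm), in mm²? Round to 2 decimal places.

At z = 3 mm: the 5.5×4.5 cube contributes its full rectangle (area 24.75 mm²). Overall, the cross-section is a single solid region. Net area = 24.75 mm².

24.75 mm²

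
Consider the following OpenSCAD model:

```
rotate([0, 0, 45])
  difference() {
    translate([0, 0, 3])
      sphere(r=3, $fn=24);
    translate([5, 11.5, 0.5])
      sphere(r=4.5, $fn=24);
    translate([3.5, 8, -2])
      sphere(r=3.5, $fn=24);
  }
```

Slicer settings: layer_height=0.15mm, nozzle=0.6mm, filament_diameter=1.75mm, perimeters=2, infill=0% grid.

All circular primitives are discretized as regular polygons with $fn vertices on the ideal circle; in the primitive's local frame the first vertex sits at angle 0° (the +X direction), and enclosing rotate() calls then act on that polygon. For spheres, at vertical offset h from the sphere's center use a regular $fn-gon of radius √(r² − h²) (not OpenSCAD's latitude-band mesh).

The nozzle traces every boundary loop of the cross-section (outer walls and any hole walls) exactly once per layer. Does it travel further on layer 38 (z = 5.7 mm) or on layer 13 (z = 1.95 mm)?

Layer 38 (z = 5.7): the r=3 sphere slices to a regular 24-gon of circumradius 1.308 (√(r²−h²) with h=2.7 from center) (perimeter = 2·24·1.308·sin(180°/24) = 8.19 mm); the sphere at (5, 11.5) is absent (|z−center|=5.200 > r=4.5); the sphere at (3.5, 8) is absent (|z−center|=7.700 > r=3.5); Subtracting the remaining from the first: none of the subtracted shapes is present at this height, so the r=3 sphere is unchanged — boundary = 8.19 mm; (rotated 45° about Z; rotation is an isometry so areas/perimeters/island counts are preserved). So its perimeter = 8.19 mm. Layer 13 (z = 1.95): the r=3 sphere contributes a regular 24-gon of circumradius √(3²−1.05²) = 2.810 (perimeter = 2·24·2.810·sin(180°/24) = 17.61 mm); the r=4.5 sphere at (5, 11.5) contributes a regular 24-gon of circumradius √(4.5²−1.45²) = 4.260 (perimeter = 2·24·4.260·sin(180°/24) = 26.69 mm); the sphere at (3.5, 8) is not intersected at this z (|z−center|=3.950 > r=3.5); Taking the first minus the rest: starting from the r=3 sphere, the r=4.5 sphere at (5, 11.5) misses the remaining region (no effect) — boundary = 17.61 mm; (whole slice rotated 45° about Z — lengths, areas and connectivity unchanged). So its perimeter = 17.61 mm. Layer 13 is larger (17.61 vs 8.19 mm).

layer 13 (z = 1.95 mm)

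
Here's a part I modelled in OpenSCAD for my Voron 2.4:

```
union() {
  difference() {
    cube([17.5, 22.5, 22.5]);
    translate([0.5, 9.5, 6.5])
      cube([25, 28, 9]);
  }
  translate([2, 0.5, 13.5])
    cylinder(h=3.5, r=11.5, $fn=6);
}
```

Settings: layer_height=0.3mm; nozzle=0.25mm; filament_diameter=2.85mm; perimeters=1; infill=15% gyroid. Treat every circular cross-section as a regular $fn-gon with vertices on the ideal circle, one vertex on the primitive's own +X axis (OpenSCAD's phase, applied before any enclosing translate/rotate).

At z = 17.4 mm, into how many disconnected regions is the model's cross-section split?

At z = 17.4 mm: the cube (footprint 17.5×22.5) is included at this height; the cube at (0.5, 9.5) is not intersected at this z (z outside [6.5, 15.5]); Subtracting the remaining from the first: none of the subtracted shapes is present at this height, so the 17.5×22.5 cube is unchanged — 1 connected region; the cylinder at (2, 0.5) is absent (z outside [13.5, 17]); Taking the union: only that combined region is present, so the union is just that shape — 1 connected region. The result has 1 disconnected region.

1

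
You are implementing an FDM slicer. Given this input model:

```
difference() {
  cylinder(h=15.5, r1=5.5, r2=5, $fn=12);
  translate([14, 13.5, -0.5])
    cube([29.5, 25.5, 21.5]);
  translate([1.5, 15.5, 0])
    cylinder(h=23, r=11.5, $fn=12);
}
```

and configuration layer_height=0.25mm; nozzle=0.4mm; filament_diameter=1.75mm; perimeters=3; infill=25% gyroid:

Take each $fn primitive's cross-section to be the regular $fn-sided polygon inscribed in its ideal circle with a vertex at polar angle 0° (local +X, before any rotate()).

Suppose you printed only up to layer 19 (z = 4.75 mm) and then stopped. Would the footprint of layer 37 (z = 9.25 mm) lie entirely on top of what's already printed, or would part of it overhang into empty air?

entirely on top

Compare the two slices. At z = 4.75: the cone: at t=0.306 of its height the radius interpolates to r₁+(r₂−r₁)t = 5.347, giving a regular 12-gon of that circumradius (area = (12/2)·5.347²·sin(360°/12) = 85.76 mm²); the cube at (14, 13.5) is present — its section is the full 29.5×25.5 rectangle (area 752.25 mm²); the r=11.5 cylinder at (1.5, 15.5) contributes a regular 12-gon of circumradius 11.5 (area = (12/2)·11.500²·sin(360°/12) = 396.75 mm²); After the difference (first − rest): starting from the cone (85.76 mm²), the 29.5×25.5 cube at (14, 13.5) misses the remaining region (no effect); the r=11.5 cylinder at (1.5, 15.5) partially overlaps it — only the 3.03 mm² overlap (of its 396.75 mm²) is removed, clipping the outline — area = 82.73 mm². At z = 9.25: the cone contributes a regular 12-gon of circumradius 5.202 (interpolated between r1=5.5 and r2=5 at t=0.597) (area = (12/2)·5.202²·sin(360°/12) = 81.17 mm²); the cube at (14, 13.5) is present — its section is the full 29.5×25.5 rectangle (area 752.25 mm²); the r=11.5 cylinder at (1.5, 15.5) gives a regular 12-gon of circumradius 11.5 (constant along its height) (area = (12/2)·11.500²·sin(360°/12) = 396.75 mm²); Taking the first minus the rest: starting from the cone (81.17 mm²), the 29.5×25.5 cube at (14, 13.5) misses the remaining region (no effect); the r=11.5 cylinder at (1.5, 15.5) partially overlaps it — only the 2.37 mm² overlap (of its 396.75 mm²) is removed, clipping the outline — area = 78.80 mm². Checking containment: the cross-section at z = 9.25 is a subset of the cross-section at z = 4.75.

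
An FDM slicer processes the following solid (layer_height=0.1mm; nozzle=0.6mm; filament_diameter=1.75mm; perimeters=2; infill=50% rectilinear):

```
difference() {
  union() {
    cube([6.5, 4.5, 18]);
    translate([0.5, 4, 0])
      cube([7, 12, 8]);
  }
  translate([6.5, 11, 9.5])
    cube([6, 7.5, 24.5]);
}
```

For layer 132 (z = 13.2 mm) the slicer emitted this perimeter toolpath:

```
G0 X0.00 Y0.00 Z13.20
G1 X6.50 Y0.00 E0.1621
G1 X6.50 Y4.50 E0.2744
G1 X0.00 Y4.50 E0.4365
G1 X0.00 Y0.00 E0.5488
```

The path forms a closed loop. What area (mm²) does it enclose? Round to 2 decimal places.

29.25 mm²

Apply the shoelace formula to the sequence of (X, Y) vertices; enclosed area = 29.25 mm².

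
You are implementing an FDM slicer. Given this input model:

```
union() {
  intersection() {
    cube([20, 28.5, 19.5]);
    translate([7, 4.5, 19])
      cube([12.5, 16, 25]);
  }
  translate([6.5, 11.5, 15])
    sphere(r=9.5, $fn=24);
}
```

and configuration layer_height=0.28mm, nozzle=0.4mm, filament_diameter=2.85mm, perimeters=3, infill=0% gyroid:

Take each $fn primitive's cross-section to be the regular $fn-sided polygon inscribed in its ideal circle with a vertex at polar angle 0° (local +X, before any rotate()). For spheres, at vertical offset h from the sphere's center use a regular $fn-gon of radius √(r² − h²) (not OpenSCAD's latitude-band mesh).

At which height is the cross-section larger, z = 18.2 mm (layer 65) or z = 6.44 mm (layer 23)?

layer 65 (z = 18.2 mm)

Layer 65 (z = 18.2): the cube is present — its section is the full 20×28.5 rectangle (area 570.00 mm²); the cube at (7, 4.5) is absent (z outside [19, 44]); Taking the intersection: at least one operand is absent at this height, so nothing remains; the r=9.5 sphere at (6.5, 11.5) slices to a regular 24-gon of circumradius 8.945 (√(r²−h²) with h=3.2 from center) (area = (24/2)·8.945²·sin(360°/24) = 248.50 mm²); Taking the union: only the r=9.5 sphere at (6.5, 11.5) is present, so the union is just that shape — area = 248.50 mm². So its area = 248.50 mm². Layer 23 (z = 6.44): the cube (footprint 20×28.5) is included at this height (area 570.00 mm²); the cube at (7, 4.5) does not reach this height (z outside [19, 44]); Keeping only the common overlap: at least one operand is absent at this height, so nothing remains; the sphere at (6.5, 11.5): section is a regular 24-gon, circumradius = √(r²−h²) = √(9.5²−8.56²) = 4.120 (area = (24/2)·4.120²·sin(360°/24) = 52.73 mm²); Merging all regions: only the r=9.5 sphere at (6.5, 11.5) is present, so the union is just that shape — area = 52.73 mm². So its area = 52.73 mm². Layer 65 is larger (248.50 vs 52.73 mm²).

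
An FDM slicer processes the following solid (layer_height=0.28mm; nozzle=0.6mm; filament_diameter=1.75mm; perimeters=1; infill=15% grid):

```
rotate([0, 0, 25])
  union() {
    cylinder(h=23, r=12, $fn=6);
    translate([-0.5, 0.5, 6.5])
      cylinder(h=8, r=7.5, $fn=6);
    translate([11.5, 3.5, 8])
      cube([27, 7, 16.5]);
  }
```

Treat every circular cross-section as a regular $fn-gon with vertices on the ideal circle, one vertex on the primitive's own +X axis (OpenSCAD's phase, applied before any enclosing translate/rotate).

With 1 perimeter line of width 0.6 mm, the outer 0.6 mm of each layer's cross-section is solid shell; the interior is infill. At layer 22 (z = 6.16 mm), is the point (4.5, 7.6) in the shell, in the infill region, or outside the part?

At z = 6.16 mm: the r=12 cylinder gives a regular 6-gon of circumradius 12 (constant along its height); the cylinder at (-0.5, 0.5) does not reach this height (z outside [6.5, 14.5]); the cube at (11.5, 3.5) is not intersected at this z (z outside [8, 24.5]); Combining (union): only the r=12 cylinder is present, so the union is just that shape — 1 connected region; (rotated 25° about Z; rotation is an isometry so areas/perimeters/island counts are preserved). Overall, the cross-section is a single solid region. Undo the 25° rotation: the query point maps to (7.290, 4.986) in the un-rotated model frame. The nearest boundary edge runs (12.00, 0.00)→(6.00, 10.39); distance from the point to it = 1.59 mm. The point is inside the cross-section and 1.59 mm from the nearest boundary — more than the 0.6 mm shell width (1 × 0.6), so it's in the infill interior.

infill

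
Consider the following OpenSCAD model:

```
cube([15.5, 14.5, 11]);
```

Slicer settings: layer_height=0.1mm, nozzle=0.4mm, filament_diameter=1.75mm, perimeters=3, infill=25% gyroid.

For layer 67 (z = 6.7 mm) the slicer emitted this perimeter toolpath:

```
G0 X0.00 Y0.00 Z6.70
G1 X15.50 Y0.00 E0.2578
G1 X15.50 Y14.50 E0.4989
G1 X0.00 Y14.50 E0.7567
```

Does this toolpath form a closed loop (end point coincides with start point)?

Start point (G0): (0.00, 0.00). End point (last G1): the path does not return to the start — open.

no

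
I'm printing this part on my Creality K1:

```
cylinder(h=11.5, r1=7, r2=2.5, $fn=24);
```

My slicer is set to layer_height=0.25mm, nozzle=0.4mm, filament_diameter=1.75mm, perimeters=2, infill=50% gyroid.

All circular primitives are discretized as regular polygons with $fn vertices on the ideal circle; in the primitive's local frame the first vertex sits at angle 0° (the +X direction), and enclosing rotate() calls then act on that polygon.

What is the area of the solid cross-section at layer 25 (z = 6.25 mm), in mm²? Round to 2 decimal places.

At z = 6.25 mm: the cone contributes a regular 24-gon of circumradius 4.554 (interpolated between r1=7 and r2=2.5 at t=0.543) (area = (24/2)·4.554²·sin(360°/24) = 64.42 mm²). Overall, the cross-section is a single solid region. Net area = 64.42 mm².

64.42 mm²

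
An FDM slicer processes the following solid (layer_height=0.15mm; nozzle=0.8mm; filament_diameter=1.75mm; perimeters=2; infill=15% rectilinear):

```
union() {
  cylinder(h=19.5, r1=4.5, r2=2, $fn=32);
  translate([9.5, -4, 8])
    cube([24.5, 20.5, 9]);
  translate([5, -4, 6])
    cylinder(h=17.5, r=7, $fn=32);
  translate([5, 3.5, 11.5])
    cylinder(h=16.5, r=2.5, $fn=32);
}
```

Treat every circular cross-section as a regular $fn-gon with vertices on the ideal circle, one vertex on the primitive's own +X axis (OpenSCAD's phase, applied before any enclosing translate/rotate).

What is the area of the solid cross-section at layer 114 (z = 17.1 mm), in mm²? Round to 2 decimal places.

At z = 17.1 mm: the cone (r1=4.5→r2=2) has section circumradius 2.308 here — a regular 32-gon (area = (32/2)·2.308²·sin(360°/32) = 16.62 mm²); the cube at (9.5, -4) is absent (z outside [8, 17]); the r=7 cylinder at (5, -4) contributes a regular 32-gon of circumradius 7 (area = (32/2)·7.000²·sin(360°/32) = 152.95 mm²); the cylinder at (5, 3.5): section is a regular 32-gon, circumradius r=2.5 (area = (32/2)·2.500²·sin(360°/32) = 19.51 mm²); Merging all regions: the regions partially overlap — summed areas 189.08 mm² minus the doubly-counted overlap 16.88 mm² gives 172.21 mm² — area = 172.21 mm². Overall, the cross-section is a single solid region. Net area = 172.21 mm².

172.21 mm²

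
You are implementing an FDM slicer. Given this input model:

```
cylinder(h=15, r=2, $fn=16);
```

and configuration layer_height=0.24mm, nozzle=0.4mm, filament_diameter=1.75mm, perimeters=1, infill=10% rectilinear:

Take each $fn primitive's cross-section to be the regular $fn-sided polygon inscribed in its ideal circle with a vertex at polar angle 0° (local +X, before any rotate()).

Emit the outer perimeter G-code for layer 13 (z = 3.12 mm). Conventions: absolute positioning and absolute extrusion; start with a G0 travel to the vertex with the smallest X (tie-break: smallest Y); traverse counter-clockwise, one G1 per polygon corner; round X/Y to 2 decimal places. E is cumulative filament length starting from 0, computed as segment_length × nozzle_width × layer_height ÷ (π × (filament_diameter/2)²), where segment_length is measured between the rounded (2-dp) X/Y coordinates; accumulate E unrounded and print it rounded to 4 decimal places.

G0 X-2.00 Y0.00 Z3.12
G1 X-1.85 Y-0.77 E0.0313
G1 X-1.41 Y-1.41 E0.0623
G1 X-0.77 Y-1.85 E0.0933
G1 X0.00 Y-2.00 E0.1246
G1 X0.77 Y-1.85 E0.1559
G1 X1.41 Y-1.41 E0.1869
G1 X1.85 Y-0.77 E0.2179
G1 X2.00 Y0.00 E0.2492
G1 X1.85 Y0.77 E0.2805
G1 X1.41 Y1.41 E0.3115
G1 X0.77 Y1.85 E0.3425
G1 X0.00 Y2.00 E0.3738
G1 X-0.77 Y1.85 E0.4052
G1 X-1.41 Y1.41 E0.4362
G1 X-1.85 Y0.77 E0.4672
G1 X-2.00 Y0.00 E0.4985

At z = 3.12 mm: the r=2 cylinder gives a regular 16-gon of circumradius 2 (constant along its height). The outline is a single polygon with 16 vertices. Extrusion per mm of travel: 0.4 × 0.24 / (π × 0.875²) = 0.039912. Accumulating E over each segment gives final E = 0.4985.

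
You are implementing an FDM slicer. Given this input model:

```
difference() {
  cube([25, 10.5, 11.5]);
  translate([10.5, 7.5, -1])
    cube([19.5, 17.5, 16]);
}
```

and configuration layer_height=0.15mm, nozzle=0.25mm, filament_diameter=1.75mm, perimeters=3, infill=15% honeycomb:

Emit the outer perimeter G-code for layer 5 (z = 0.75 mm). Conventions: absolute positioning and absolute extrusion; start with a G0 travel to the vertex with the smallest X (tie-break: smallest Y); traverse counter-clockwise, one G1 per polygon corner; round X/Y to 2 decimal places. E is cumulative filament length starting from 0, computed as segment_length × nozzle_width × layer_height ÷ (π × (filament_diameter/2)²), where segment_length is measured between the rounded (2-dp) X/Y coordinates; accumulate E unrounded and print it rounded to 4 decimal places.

At z = 0.75 mm: the cube is present — its section is the full 25×10.5 rectangle; the cube at (10.5, 7.5) is present — its section is the full 19.5×17.5 rectangle; Subtracting the remaining from the first: starting from the 25×10.5 cube, the 19.5×17.5 cube at (10.5, 7.5) partially overlaps it — only the 43.50 mm² overlap (of its 341.25 mm²) is removed, clipping the outline — 1 connected region. The outline is a single polygon with 6 vertices. Extrusion per mm of travel: 0.25 × 0.15 / (π × 0.875²) = 0.015591. Accumulating E over each segment gives final E = 1.1069.

G0 X0.00 Y0.00 Z0.75
G1 X25.00 Y0.00 E0.3898
G1 X25.00 Y7.50 E0.5067
G1 X10.50 Y7.50 E0.7328
G1 X10.50 Y10.50 E0.7795
G1 X0.00 Y10.50 E0.9432
G1 X0.00 Y0.00 E1.1069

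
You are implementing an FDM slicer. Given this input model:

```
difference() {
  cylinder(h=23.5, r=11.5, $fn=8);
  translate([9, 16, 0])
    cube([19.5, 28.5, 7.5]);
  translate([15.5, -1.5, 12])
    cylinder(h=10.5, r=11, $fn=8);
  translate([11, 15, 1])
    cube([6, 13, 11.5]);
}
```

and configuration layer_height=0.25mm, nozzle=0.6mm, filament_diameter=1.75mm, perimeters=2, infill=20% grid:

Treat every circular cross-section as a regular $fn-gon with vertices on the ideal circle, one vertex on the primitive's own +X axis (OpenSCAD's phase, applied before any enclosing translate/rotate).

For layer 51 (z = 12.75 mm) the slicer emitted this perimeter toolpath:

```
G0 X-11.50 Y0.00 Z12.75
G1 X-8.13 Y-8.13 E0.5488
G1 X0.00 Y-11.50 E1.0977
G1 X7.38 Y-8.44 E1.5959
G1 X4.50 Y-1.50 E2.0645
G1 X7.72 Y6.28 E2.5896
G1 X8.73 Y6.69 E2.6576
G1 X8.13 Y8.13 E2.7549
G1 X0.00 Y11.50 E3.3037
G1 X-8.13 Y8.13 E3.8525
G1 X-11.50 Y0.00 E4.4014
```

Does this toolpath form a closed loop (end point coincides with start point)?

Start point (G0): (-11.50, 0.00). End point (last G1): the path returns to the start — closed.

yes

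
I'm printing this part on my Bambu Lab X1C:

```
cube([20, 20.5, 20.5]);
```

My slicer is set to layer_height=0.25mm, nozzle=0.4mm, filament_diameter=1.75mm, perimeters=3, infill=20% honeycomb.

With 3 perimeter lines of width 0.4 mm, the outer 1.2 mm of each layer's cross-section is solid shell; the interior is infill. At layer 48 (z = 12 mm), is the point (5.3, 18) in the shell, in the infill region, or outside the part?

infill

At z = 12 mm: the cube (footprint 20×20.5) is included at this height. Overall, the cross-section is a single solid region. The nearest boundary edge runs (20.00, 20.50)→(0.00, 20.50); distance from the point to it = 2.50 mm. The point is inside the cross-section and 2.50 mm from the nearest boundary — more than the 1.2 mm shell width (3 × 0.4), so it's in the infill interior.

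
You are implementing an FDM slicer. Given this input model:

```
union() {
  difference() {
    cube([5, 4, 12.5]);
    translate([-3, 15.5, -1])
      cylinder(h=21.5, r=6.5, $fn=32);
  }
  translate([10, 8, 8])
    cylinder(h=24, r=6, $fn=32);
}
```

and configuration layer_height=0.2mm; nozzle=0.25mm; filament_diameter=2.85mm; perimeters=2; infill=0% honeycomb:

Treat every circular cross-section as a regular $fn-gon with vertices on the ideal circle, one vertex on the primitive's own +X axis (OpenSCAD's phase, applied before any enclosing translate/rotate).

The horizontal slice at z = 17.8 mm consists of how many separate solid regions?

1

At z = 17.8 mm: the cube is not intersected at this z (z outside [0, 12.5]); the r=6.5 cylinder at (-3, 15.5) gives a regular 32-gon of circumradius 6.5 (constant along its height); Subtracting the remaining from the first: the first operand is absent here, so nothing remains; the r=6 cylinder at (10, 8) contributes a regular 32-gon of circumradius 6; Merging all regions: only the r=6 cylinder at (10, 8) is present, so the union is just that shape — 1 connected region. The result has 1 disconnected region.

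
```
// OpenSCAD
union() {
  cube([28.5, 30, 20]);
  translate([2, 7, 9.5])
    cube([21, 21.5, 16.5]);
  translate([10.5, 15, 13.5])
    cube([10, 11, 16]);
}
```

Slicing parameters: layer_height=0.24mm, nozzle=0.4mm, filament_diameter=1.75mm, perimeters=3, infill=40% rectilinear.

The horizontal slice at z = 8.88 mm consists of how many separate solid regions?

1

At z = 8.88 mm: the 28.5×30 cube contributes its full rectangle; the cube at (2, 7) is absent (z outside [9.5, 26]); the cube at (10.5, 15) does not reach this height (z outside [13.5, 29.5]); Combining (union): only the 28.5×30 cube is present, so the union is just that shape — 1 connected region. The result has 1 disconnected region.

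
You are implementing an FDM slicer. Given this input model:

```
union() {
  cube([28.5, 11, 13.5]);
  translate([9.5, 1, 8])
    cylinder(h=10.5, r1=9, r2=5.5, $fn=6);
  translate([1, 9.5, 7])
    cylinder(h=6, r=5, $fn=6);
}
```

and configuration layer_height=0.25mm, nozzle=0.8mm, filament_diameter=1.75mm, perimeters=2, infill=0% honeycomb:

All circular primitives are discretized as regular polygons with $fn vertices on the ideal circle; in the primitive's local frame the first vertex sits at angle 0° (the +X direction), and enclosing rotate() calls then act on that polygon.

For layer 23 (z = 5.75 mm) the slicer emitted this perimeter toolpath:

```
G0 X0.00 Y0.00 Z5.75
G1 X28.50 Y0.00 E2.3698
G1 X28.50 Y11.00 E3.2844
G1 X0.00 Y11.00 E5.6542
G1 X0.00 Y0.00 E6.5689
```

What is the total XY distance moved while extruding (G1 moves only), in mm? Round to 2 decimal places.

79.00 mm

Sum the Euclidean lengths of each G1 segment: total = 79.00 mm.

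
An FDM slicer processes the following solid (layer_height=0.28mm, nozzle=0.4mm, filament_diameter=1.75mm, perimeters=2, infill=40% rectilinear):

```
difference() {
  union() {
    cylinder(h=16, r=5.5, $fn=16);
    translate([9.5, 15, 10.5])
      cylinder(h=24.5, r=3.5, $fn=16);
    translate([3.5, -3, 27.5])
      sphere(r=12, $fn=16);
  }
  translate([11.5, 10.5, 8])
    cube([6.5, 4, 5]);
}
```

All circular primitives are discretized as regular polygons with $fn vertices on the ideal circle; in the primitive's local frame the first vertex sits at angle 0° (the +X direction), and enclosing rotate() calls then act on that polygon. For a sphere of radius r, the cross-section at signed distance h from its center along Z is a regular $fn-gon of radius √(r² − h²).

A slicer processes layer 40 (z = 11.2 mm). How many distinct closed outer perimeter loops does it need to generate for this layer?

At z = 11.2 mm: the r=5.5 cylinder contributes a regular 16-gon of circumradius 5.5; the r=3.5 cylinder at (9.5, 15) gives a regular 16-gon of circumradius 3.5 (constant along its height); the sphere at (3.5, -3) does not reach this height (|z−center|=16.300 > r=12); Merging all regions: the 2 present regions are separate (no shared area or edge), so areas and boundary lengths simply add and each stays a separate island — 2 connected regions; the cube at (11.5, 10.5) (footprint 6.5×4) is included at this height; After the difference (first − rest): starting from that combined region, the 6.5×4 cube at (11.5, 10.5) partially overlaps it — only the 2.15 mm² overlap (of its 26.00 mm²) is removed, clipping the outline — 2 connected regions. The result has 2 disconnected regions.

2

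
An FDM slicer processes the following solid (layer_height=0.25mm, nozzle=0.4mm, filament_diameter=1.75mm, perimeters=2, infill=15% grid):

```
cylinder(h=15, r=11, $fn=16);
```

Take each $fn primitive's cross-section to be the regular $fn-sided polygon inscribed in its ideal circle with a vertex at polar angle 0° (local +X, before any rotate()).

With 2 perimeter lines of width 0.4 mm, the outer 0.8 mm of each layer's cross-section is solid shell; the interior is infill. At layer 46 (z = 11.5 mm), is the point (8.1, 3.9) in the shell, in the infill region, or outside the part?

infill

At z = 11.5 mm: the r=11 cylinder gives a regular 16-gon of circumradius 11 (constant along its height). Overall, the cross-section is a single solid region. The nearest boundary edge runs (10.16, 4.21)→(7.78, 7.78); distance from the point to it = 1.89 mm. The point is inside the cross-section and 1.89 mm from the nearest boundary — more than the 0.8 mm shell width (2 × 0.4), so it's in the infill interior.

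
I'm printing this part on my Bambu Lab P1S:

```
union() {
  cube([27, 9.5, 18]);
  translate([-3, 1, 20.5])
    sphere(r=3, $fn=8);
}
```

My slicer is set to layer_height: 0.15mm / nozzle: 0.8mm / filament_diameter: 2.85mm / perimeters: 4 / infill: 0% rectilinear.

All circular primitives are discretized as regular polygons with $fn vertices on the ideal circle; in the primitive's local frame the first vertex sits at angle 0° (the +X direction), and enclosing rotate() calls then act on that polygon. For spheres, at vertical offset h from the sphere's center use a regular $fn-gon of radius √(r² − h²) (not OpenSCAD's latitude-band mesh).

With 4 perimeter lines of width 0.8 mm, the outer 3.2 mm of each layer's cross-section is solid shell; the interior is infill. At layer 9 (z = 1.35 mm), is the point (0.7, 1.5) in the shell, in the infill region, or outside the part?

At z = 1.35 mm: the cube is present — its section is the full 27×9.5 rectangle; the sphere at (-3, 1) does not reach this height (|z−center|=19.150 > r=3); Merging all regions: only the 27×9.5 cube is present, so the union is just that shape — 1 connected region. Overall, the cross-section is a single solid region. The nearest boundary edge runs (0.00, 9.50)→(0.00, 0.00); distance from the point to it = 0.70 mm. The point is inside the cross-section, 0.70 mm from the nearest boundary — within the 3.2 mm shell band (4 × 0.8).

shell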